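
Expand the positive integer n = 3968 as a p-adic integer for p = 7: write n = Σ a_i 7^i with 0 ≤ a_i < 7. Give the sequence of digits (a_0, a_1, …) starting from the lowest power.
(a_0, a_1, …) = (6, 6, 3, 4, 1)

Repeated division by 7 gives the digits low-to-high: 3968 = 6 + 6·7^1 + 3·7^2 + 4·7^3 + 1·7^4. Digit sequence: (6, 6, 3, 4, 1).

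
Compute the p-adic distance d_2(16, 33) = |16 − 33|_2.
d_2(16, 33) = 1

Step 1 — x − y = 16 − 33 = -17. Step 2 — v_2(-17) = 0 (factor: -17 = −(2^0 · 17); the sign does not affect v_p). Step 3 — |x − y|_2 = 2^{0} = 1.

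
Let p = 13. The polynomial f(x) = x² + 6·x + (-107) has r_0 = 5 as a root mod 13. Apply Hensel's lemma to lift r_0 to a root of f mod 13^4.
r_3 = 25316 (mod 28561)

Hensel: r_{i+1} = r_i − f(r_i)·(f′(r_i))^{-1} mod 13^{i+2}, f′(x) = 2x + 6. Iterate:
  r_0 = 5 (mod 13)
  r_1 = 135 (mod 169)
  r_2 = 1149 (mod 2197)
  r_3 = 25316 (mod 28561)
Final: r = 25316 satisfies f(r) ≡ 0 mod 13^4.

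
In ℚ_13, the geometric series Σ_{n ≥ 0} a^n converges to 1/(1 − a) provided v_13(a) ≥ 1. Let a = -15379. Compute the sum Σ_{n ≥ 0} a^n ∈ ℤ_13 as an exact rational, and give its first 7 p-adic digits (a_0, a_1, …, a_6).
Σ a^n = 1/(1 − a) = 1/15380;  first 7 digits = (1, 0, 0, 6, 12, 12, 9)

v_13(a) = 3 ≥ 1, so the series converges in ℤ_13 to 1/(1 − a) = 1/(1 − (-15379)) = 1/15380. Expand this rational in ℤ_13: compute digits iteratively via d_i = x_i mod 13, x_{i+1} = (x_i − d_i)/13. The first 7 digits are (1, 0, 0, 6, 12, 12, 9).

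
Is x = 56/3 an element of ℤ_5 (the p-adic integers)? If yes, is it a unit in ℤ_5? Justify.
x ∈ ℤ_5^× (unit); v_5(x) = 0

ℤ_5 = {x ∈ ℚ_5 : v_5(x) ≥ 0} and ℤ_5^× = {x ∈ ℤ_5 : v_5(x) = 0}. Here v_5(56/3) = v_5(num) − v_5(den) = 0; compare against these criteria.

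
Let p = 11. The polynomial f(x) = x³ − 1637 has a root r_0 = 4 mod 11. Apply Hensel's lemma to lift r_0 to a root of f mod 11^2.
r_1 = 4 (mod 121)

Hensel: r_{i+1} = r_i − f(r_i)/f′(r_i) mod 11^{i+2}, where f′(x) = 3x². Iterate:
  r_0 = 4 (mod 11)
  r_1 = 4 (mod 121)
Final: r = 4 with f(r) ≡ 0 mod 11^2.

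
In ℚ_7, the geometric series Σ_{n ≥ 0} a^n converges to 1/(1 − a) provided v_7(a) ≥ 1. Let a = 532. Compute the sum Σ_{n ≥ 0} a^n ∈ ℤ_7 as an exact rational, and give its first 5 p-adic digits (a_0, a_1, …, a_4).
Σ a^n = 1/(1 − a) = -1/531;  first 5 digits = (1, 6, 4, 6, 4)

v_7(a) = 1 ≥ 1, so the series converges in ℤ_7 to 1/(1 − a) = 1/(1 − 532) = -1/531. Expand this rational in ℤ_7: compute digits iteratively via d_i = x_i mod 7, x_{i+1} = (x_i − d_i)/7. The first 5 digits are (1, 6, 4, 6, 4).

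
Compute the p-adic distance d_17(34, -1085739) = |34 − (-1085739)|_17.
d_17(34, -1085739) = 1/83521

Step 1 — x − y = 34 − (-1085739) = 1085773. Step 2 — v_17(1085773) = 4 (factor: 1085773 = (17^4 · 13); the sign does not affect v_p). Step 3 — |x − y|_17 = 17^{-4} = 1/83521.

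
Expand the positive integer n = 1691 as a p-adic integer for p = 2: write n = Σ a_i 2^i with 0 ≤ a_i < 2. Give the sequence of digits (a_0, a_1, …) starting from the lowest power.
(a_0, a_1, …) = (1, 1, 0, 1, 1, 0, 0, 1, 0, 1, 1)

Repeated division by 2 gives the digits low-to-high: 1691 = 1 + 1·2^1 + 1·2^3 + 1·2^4 + 1·2^7 + 1·2^9 + 1·2^10. Digit sequence: (1, 1, 0, 1, 1, 0, 0, 1, 0, 1, 1).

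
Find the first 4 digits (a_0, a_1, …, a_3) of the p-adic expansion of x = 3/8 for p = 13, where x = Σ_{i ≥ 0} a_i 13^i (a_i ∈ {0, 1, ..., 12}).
(a_0, …, a_3) = (2, 8, 1, 8)

v_13(3/8) = 0 (numerator and denominator both coprime to 13), so x ∈ ℤ_13^×. Compute digits iteratively via a_i = x_i mod 13, x_{i+1} = (x_i − a_i)/13, with x_0 = x:
  x_0 = 3/8;  a_0 = 2;  x_1 = (x_0 − 2)/13 = -1/8
  x_1 = -1/8;  a_1 = 8;  x_2 = (x_1 − 8)/13 = -5/8
  x_2 = -5/8;  a_2 = 1;  x_3 = (x_2 − 1)/13 = -1/8
  x_3 = -1/8;  a_3 = 8;  x_4 = (x_3 − 8)/13 = -5/8
Digits: (2, 8, 1, 8).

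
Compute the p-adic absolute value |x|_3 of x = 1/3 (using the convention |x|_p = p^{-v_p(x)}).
|1/3|_3 = 3

Step 1 — compute v_3(x) by factoring powers of 3 out of the numerator and denominator: v_3(1/3) = -1. Step 2 — apply |x|_p = p^{-v_p(x)} = 3^{1} = 3.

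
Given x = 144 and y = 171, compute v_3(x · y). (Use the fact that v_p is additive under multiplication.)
v_3(24624) = 4

v_p(x) = 2 (factor: 144 = 3^2 · 16); v_p(y) = 2 (factor: 171 = 3^2 · 19). Additivity: v_p(xy) = v_p(x) + v_p(y) = 2 + 2 = 4. (Direct check: xy = 24624 = 3^4 · (304).)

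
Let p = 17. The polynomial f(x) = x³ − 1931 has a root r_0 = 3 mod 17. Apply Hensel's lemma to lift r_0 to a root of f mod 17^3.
r_2 = 887 (mod 4913)

Hensel: r_{i+1} = r_i − f(r_i)/f′(r_i) mod 17^{i+2}, where f′(x) = 3x². Iterate:
  r_0 = 3 (mod 17)
  r_1 = 20 (mod 289)
  r_2 = 887 (mod 4913)
Final: r = 887 with f(r) ≡ 0 mod 17^3.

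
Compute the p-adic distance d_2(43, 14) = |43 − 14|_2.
d_2(43, 14) = 1

Step 1 — x − y = 43 − 14 = 29. Step 2 — v_2(29) = 0 (factor: 29 = (2^0 · 29); the sign does not affect v_p). Step 3 — |x − y|_2 = 2^{0} = 1.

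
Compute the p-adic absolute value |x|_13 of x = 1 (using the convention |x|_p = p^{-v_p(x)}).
|1|_13 = 1

Step 1 — compute v_13(x) by factoring powers of 13 out of the numerator and denominator: v_13(1) = 0. Step 2 — apply |x|_p = p^{-v_p(x)} = 13^{0} = 1.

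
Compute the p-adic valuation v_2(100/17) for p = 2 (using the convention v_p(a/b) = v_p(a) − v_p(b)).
v_2(100/17) = 2

Factor powers of 2 from the numerator and denominator of the reduced fraction: 100 = 2^2 · 25 and 17 = 2^0 · 17. Apply v_p(a/b) = v_p(a) − v_p(b): v_2(100/17) = 2 − 0 = 2.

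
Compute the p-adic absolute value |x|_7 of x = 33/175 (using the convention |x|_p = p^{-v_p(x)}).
|33/175|_7 = 7

Step 1 — compute v_7(x) by factoring powers of 7 out of the numerator and denominator: v_7(33/175) = -1. Step 2 — apply |x|_p = p^{-v_p(x)} = 7^{1} = 7.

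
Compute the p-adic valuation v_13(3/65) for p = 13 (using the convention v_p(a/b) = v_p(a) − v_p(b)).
v_13(3/65) = -1

Factor powers of 13 from the numerator and denominator of the reduced fraction: 3 = 13^0 · 3 and 65 = 13^1 · 5. Apply v_p(a/b) = v_p(a) − v_p(b): v_13(3/65) = 0 − 1 = -1.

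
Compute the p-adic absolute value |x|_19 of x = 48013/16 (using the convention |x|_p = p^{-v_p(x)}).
|48013/16|_19 = 1/6859

Step 1 — compute v_19(x) by factoring powers of 19 out of the numerator and denominator: v_19(48013/16) = 3. Step 2 — apply |x|_p = p^{-v_p(x)} = 19^{-3} = 1/6859.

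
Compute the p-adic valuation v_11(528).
v_11(528) = 1

v_11(n) is the largest exponent k such that 11^k divides n. Factor out: 528 = 11^1 · 48. (Sign doesn't affect v_p.) So v_11(528) = 1.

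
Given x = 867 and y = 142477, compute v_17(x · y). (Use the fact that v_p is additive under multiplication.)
v_17(123527559) = 5

v_p(x) = 2 (factor: 867 = 17^2 · 3); v_p(y) = 3 (factor: 142477 = 17^3 · 29). Additivity: v_p(xy) = v_p(x) + v_p(y) = 2 + 3 = 5. (Direct check: xy = 123527559 = 17^5 · (87).)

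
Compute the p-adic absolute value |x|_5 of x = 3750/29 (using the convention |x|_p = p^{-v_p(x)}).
|3750/29|_5 = 1/625

Step 1 — compute v_5(x) by factoring powers of 5 out of the numerator and denominator: v_5(3750/29) = 4. Step 2 — apply |x|_p = p^{-v_p(x)} = 5^{-4} = 1/625.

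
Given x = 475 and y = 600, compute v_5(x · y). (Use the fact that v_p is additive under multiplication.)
v_5(285000) = 4

v_p(x) = 2 (factor: 475 = 5^2 · 19); v_p(y) = 2 (factor: 600 = 5^2 · 24). Additivity: v_p(xy) = v_p(x) + v_p(y) = 2 + 2 = 4. (Direct check: xy = 285000 = 5^4 · (456).)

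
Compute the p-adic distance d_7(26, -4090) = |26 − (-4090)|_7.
d_7(26, -4090) = 1/343

Step 1 — x − y = 26 − (-4090) = 4116. Step 2 — v_7(4116) = 3 (factor: 4116 = (7^3 · 12); the sign does not affect v_p). Step 3 — |x − y|_7 = 7^{-3} = 1/343.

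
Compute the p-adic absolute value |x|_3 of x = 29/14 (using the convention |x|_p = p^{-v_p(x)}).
|29/14|_3 = 1

Step 1 — compute v_3(x) by factoring powers of 3 out of the numerator and denominator: v_3(29/14) = 0. Step 2 — apply |x|_p = p^{-v_p(x)} = 3^{0} = 1.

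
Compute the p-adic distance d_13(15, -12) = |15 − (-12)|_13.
d_13(15, -12) = 1

Step 1 — x − y = 15 − (-12) = 27. Step 2 — v_13(27) = 0 (factor: 27 = (13^0 · 27); the sign does not affect v_p). Step 3 — |x − y|_13 = 13^{0} = 1.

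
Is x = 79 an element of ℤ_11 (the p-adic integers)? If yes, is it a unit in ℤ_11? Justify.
x ∈ ℤ_11^× (unit); v_11(x) = 0

ℤ_11 = {x ∈ ℚ_11 : v_11(x) ≥ 0} and ℤ_11^× = {x ∈ ℤ_11 : v_11(x) = 0}. Here v_11(79) = v_11(num) − v_11(den) = 0; compare against these criteria.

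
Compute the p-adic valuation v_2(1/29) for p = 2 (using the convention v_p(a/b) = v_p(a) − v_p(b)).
v_2(1/29) = 0

Factor powers of 2 from the numerator and denominator of the reduced fraction: 1 = 2^0 · 1 and 29 = 2^0 · 29. Apply v_p(a/b) = v_p(a) − v_p(b): v_2(1/29) = 0 − 0 = 0.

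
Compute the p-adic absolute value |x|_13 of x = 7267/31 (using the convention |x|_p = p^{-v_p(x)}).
|7267/31|_13 = 1/169

Step 1 — compute v_13(x) by factoring powers of 13 out of the numerator and denominator: v_13(7267/31) = 2. Step 2 — apply |x|_p = p^{-v_p(x)} = 13^{-2} = 1/169.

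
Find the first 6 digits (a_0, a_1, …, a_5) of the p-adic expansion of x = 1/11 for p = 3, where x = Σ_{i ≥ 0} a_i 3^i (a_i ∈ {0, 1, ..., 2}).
(a_0, …, a_5) = (2, 1, 0, 2, 2, 1)

v_3(1/11) = 0 (numerator and denominator both coprime to 3), so x ∈ ℤ_3^×. Compute digits iteratively via a_i = x_i mod 3, x_{i+1} = (x_i − a_i)/3, with x_0 = x:
  x_0 = 1/11;  a_0 = 2;  x_1 = (x_0 − 2)/3 = -7/11
  x_1 = -7/11;  a_1 = 1;  x_2 = (x_1 − 1)/3 = -6/11
  x_2 = -6/11;  a_2 = 0;  x_3 = (x_2 − 0)/3 = -2/11
  x_3 = -2/11;  a_3 = 2;  x_4 = (x_3 − 2)/3 = -8/11
  x_4 = -8/11;  a_4 = 2;  x_5 = (x_4 − 2)/3 = -10/11
  x_5 = -10/11;  a_5 = 1;  x_6 = (x_5 − 1)/3 = -7/11
Digits: (2, 1, 0, 2, 2, 1).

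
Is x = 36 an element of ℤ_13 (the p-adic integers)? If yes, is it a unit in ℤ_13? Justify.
x ∈ ℤ_13^× (unit); v_13(x) = 0

ℤ_13 = {x ∈ ℚ_13 : v_13(x) ≥ 0} and ℤ_13^× = {x ∈ ℤ_13 : v_13(x) = 0}. Here v_13(36) = v_13(num) − v_13(den) = 0; compare against these criteria.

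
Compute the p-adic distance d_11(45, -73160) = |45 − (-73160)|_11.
d_11(45, -73160) = 1/14641

Step 1 — x − y = 45 − (-73160) = 73205. Step 2 — v_11(73205) = 4 (factor: 73205 = (11^4 · 5); the sign does not affect v_p). Step 3 — |x − y|_11 = 11^{-4} = 1/14641.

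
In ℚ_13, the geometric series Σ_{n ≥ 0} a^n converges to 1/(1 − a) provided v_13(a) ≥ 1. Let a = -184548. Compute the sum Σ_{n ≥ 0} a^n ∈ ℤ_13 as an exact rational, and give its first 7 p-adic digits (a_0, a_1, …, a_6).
Σ a^n = 1/(1 − a) = 1/184549;  first 7 digits = (1, 0, 0, 7, 6, 12, 9)

v_13(a) = 3 ≥ 1, so the series converges in ℤ_13 to 1/(1 − a) = 1/(1 − (-184548)) = 1/184549. Expand this rational in ℤ_13: compute digits iteratively via d_i = x_i mod 13, x_{i+1} = (x_i − d_i)/13. The first 7 digits are (1, 0, 0, 7, 6, 12, 9).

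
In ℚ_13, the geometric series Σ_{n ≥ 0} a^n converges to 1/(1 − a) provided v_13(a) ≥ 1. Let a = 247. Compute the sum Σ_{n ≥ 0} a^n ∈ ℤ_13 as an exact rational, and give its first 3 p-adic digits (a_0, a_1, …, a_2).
Σ a^n = 1/(1 − a) = -1/246;  first 3 digits = (1, 6, 11)

v_13(a) = 1 ≥ 1, so the series converges in ℤ_13 to 1/(1 − a) = 1/(1 − 247) = -1/246. Expand this rational in ℤ_13: compute digits iteratively via d_i = x_i mod 13, x_{i+1} = (x_i − d_i)/13. The first 3 digits are (1, 6, 11).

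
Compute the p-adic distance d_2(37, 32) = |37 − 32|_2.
d_2(37, 32) = 1

Step 1 — x − y = 37 − 32 = 5. Step 2 — v_2(5) = 0 (factor: 5 = (2^0 · 5); the sign does not affect v_p). Step 3 — |x − y|_2 = 2^{0} = 1.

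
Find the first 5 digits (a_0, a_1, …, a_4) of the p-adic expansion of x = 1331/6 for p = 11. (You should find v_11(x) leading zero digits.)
(a_0, …, a_4) = (0, 0, 0, 2, 9)

v_11(1331/6) = 3, so a_0 = ... = a_2 = 0. Factor out: x = 11^3 · u with u = 1/6 a unit in ℤ_11. Expand u iteratively via a_{v+i} = u_i mod 11, u_{i+1} = (u_i − a_{v+i})/11:
  u_0 = 1/6;  a_3 = 2;  u_1 = (u_0 − 2)/11 = -1/6
  u_1 = -1/6;  a_4 = 9;  u_2 = (u_1 − 9)/11 = -5/6
Digits: (0, 0, 0, 2, 9).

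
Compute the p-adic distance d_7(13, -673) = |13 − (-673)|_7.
d_7(13, -673) = 1/343

Step 1 — x − y = 13 − (-673) = 686. Step 2 — v_7(686) = 3 (factor: 686 = (7^3 · 2); the sign does not affect v_p). Step 3 — |x − y|_7 = 7^{-3} = 1/343.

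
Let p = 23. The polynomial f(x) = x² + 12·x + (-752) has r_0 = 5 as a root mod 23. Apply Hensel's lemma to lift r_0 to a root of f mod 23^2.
r_1 = 396 (mod 529)

Hensel: r_{i+1} = r_i − f(r_i)·(f′(r_i))^{-1} mod 23^{i+2}, f′(x) = 2x + 12. Iterate:
  r_0 = 5 (mod 23)
  r_1 = 396 (mod 529)
Final: r = 396 satisfies f(r) ≡ 0 mod 23^2.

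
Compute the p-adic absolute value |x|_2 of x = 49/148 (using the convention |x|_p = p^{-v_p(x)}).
|49/148|_2 = 4

Step 1 — compute v_2(x) by factoring powers of 2 out of the numerator and denominator: v_2(49/148) = -2. Step 2 — apply |x|_p = p^{-v_p(x)} = 2^{2} = 4.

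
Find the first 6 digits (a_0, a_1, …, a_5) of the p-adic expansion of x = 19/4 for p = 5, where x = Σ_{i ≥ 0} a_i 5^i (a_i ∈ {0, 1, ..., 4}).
(a_0, …, a_5) = (1, 2, 1, 1, 1, 1)

v_5(19/4) = 0 (numerator and denominator both coprime to 5), so x ∈ ℤ_5^×. Compute digits iteratively via a_i = x_i mod 5, x_{i+1} = (x_i − a_i)/5, with x_0 = x:
  x_0 = 19/4;  a_0 = 1;  x_1 = (x_0 − 1)/5 = 3/4
  x_1 = 3/4;  a_1 = 2;  x_2 = (x_1 − 2)/5 = -1/4
  x_2 = -1/4;  a_2 = 1;  x_3 = (x_2 − 1)/5 = -1/4
  x_3 = -1/4;  a_3 = 1;  x_4 = (x_3 − 1)/5 = -1/4
  x_4 = -1/4;  a_4 = 1;  x_5 = (x_4 − 1)/5 = -1/4
  x_5 = -1/4;  a_5 = 1;  x_6 = (x_5 − 1)/5 = -1/4
Digits: (1, 2, 1, 1, 1, 1).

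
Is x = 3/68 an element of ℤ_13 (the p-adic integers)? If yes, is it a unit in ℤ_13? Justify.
x ∈ ℤ_13^× (unit); v_13(x) = 0

ℤ_13 = {x ∈ ℚ_13 : v_13(x) ≥ 0} and ℤ_13^× = {x ∈ ℤ_13 : v_13(x) = 0}. Here v_13(3/68) = v_13(num) − v_13(den) = 0; compare against these criteria.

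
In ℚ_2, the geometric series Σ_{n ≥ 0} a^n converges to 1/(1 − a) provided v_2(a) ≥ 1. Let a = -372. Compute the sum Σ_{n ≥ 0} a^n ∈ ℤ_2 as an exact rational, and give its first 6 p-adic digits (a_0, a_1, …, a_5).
Σ a^n = 1/(1 − a) = 1/373;  first 6 digits = (1, 0, 1, 1, 1, 0)

v_2(a) = 2 ≥ 1, so the series converges in ℤ_2 to 1/(1 − a) = 1/(1 − (-372)) = 1/373. Expand this rational in ℤ_2: compute digits iteratively via d_i = x_i mod 2, x_{i+1} = (x_i − d_i)/2. The first 6 digits are (1, 0, 1, 1, 1, 0).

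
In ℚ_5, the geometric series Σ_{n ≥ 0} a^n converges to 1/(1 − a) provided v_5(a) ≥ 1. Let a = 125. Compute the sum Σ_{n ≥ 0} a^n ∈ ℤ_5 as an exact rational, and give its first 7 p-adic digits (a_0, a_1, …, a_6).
Σ a^n = 1/(1 − a) = -1/124;  first 7 digits = (1, 0, 0, 1, 0, 0, 1)

v_5(a) = 3 ≥ 1, so the series converges in ℤ_5 to 1/(1 − a) = 1/(1 − 125) = -1/124. Expand this rational in ℤ_5: compute digits iteratively via d_i = x_i mod 5, x_{i+1} = (x_i − d_i)/5. The first 7 digits are (1, 0, 0, 1, 0, 0, 1).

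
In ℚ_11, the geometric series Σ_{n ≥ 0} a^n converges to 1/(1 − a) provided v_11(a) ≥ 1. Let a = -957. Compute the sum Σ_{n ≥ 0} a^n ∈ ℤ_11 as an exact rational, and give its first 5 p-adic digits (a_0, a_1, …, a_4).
Σ a^n = 1/(1 − a) = 1/958;  first 5 digits = (1, 1, 4, 6, 6)

v_11(a) = 1 ≥ 1, so the series converges in ℤ_11 to 1/(1 − a) = 1/(1 − (-957)) = 1/958. Expand this rational in ℤ_11: compute digits iteratively via d_i = x_i mod 11, x_{i+1} = (x_i − d_i)/11. The first 5 digits are (1, 1, 4, 6, 6).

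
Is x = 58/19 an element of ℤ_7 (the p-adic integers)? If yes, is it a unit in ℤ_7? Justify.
x ∈ ℤ_7^× (unit); v_7(x) = 0

ℤ_7 = {x ∈ ℚ_7 : v_7(x) ≥ 0} and ℤ_7^× = {x ∈ ℤ_7 : v_7(x) = 0}. Here v_7(58/19) = v_7(num) − v_7(den) = 0; compare against these criteria.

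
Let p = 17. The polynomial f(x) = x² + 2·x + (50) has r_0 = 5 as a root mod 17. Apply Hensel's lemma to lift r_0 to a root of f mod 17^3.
r_2 = 4068 (mod 4913)

Hensel: r_{i+1} = r_i − f(r_i)·(f′(r_i))^{-1} mod 17^{i+2}, f′(x) = 2x + 2. Iterate:
  r_0 = 5 (mod 17)
  r_1 = 22 (mod 289)
  r_2 = 4068 (mod 4913)
Final: r = 4068 satisfies f(r) ≡ 0 mod 17^3.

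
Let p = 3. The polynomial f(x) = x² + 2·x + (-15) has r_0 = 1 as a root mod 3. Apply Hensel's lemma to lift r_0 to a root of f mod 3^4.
r_3 = 76 (mod 81)

Hensel: r_{i+1} = r_i − f(r_i)·(f′(r_i))^{-1} mod 3^{i+2}, f′(x) = 2x + 2. Iterate:
  r_0 = 1 (mod 3)
  r_1 = 4 (mod 9)
  r_2 = 22 (mod 27)
  r_3 = 76 (mod 81)
Final: r = 76 satisfies f(r) ≡ 0 mod 3^4.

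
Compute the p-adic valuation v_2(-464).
v_2(-464) = 4

v_2(n) is the largest exponent k such that 2^k divides n. Factor out: -464 = -2^4 · 29. (Sign doesn't affect v_p.) So v_2(-464) = 4.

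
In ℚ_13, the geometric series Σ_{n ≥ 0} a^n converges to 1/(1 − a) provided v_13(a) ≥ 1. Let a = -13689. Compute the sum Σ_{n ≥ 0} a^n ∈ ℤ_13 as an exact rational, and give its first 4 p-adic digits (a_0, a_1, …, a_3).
Σ a^n = 1/(1 − a) = 1/13690;  first 4 digits = (1, 0, 10, 6)

v_13(a) = 2 ≥ 1, so the series converges in ℤ_13 to 1/(1 − a) = 1/(1 − (-13689)) = 1/13690. Expand this rational in ℤ_13: compute digits iteratively via d_i = x_i mod 13, x_{i+1} = (x_i − d_i)/13. The first 4 digits are (1, 0, 10, 6).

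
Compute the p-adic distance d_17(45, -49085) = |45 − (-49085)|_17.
d_17(45, -49085) = 1/4913

Step 1 — x − y = 45 − (-49085) = 49130. Step 2 — v_17(49130) = 3 (factor: 49130 = (17^3 · 10); the sign does not affect v_p). Step 3 — |x − y|_17 = 17^{-3} = 1/4913.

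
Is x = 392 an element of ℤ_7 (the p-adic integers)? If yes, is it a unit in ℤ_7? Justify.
x ∈ ℤ_7 but not a unit; v_7(x) = 2 > 0

ℤ_7 = {x ∈ ℚ_7 : v_7(x) ≥ 0} and ℤ_7^× = {x ∈ ℤ_7 : v_7(x) = 0}. Here v_7(392) = v_7(num) − v_7(den) = 2; compare against these criteria.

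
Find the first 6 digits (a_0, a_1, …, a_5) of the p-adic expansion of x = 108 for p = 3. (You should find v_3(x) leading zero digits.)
(a_0, …, a_5) = (0, 0, 0, 1, 1, 0)

v_3(108) = 3, so a_0 = ... = a_2 = 0. Factor out: x = 3^3 · u with u = 4 a unit in ℤ_3. Expand u iteratively via a_{v+i} = u_i mod 3, u_{i+1} = (u_i − a_{v+i})/3:
  u_0 = 4;  a_3 = 1;  u_1 = (u_0 − 1)/3 = 1
  u_1 = 1;  a_4 = 1;  u_2 = (u_1 − 1)/3 = 0
  u_2 = 0;  a_5 = 0;  u_3 = (u_2 − 0)/3 = 0
Digits: (0, 0, 0, 1, 1, 0).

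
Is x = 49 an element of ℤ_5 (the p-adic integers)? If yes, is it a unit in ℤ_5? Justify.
x ∈ ℤ_5^× (unit); v_5(x) = 0

ℤ_5 = {x ∈ ℚ_5 : v_5(x) ≥ 0} and ℤ_5^× = {x ∈ ℤ_5 : v_5(x) = 0}. Here v_5(49) = v_5(num) − v_5(den) = 0; compare against these criteria.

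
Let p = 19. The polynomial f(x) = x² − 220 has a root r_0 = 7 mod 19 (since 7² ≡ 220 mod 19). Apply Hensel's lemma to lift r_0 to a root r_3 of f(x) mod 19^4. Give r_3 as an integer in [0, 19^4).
r_3 = 7265 (mod 130321)

Hensel's recurrence: r_{i+1} = r_i − f(r_i)·(f′(r_i))^{-1} mod 19^{i+2}, with f′(x) = 2x. Iterate:
  r_0 = 7 (mod 19)
  r_1 = 45 (mod 361)
  r_2 = 406 (mod 6859)
  r_3 = 7265 (mod 130321)
Final: r_3 = 7265, and one checks f(r_3) ≡ 0 mod 19^4.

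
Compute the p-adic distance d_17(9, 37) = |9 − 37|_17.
d_17(9, 37) = 1

Step 1 — x − y = 9 − 37 = -28. Step 2 — v_17(-28) = 0 (factor: -28 = −(17^0 · 28); the sign does not affect v_p). Step 3 — |x − y|_17 = 17^{0} = 1.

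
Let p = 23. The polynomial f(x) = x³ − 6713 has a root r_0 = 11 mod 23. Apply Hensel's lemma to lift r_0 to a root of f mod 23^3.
r_2 = 5071 (mod 12167)

Hensel: r_{i+1} = r_i − f(r_i)/f′(r_i) mod 23^{i+2}, where f′(x) = 3x². Iterate:
  r_0 = 11 (mod 23)
  r_1 = 310 (mod 529)
  r_2 = 5071 (mod 12167)
Final: r = 5071 with f(r) ≡ 0 mod 23^3.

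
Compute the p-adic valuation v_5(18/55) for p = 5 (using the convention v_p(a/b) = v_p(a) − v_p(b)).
v_5(18/55) = -1

Factor powers of 5 from the numerator and denominator of the reduced fraction: 18 = 5^0 · 18 and 55 = 5^1 · 11. Apply v_p(a/b) = v_p(a) − v_p(b): v_5(18/55) = 0 − 1 = -1.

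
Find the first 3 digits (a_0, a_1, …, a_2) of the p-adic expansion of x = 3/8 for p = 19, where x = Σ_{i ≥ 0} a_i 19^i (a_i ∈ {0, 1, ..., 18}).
(a_0, …, a_2) = (17, 11, 16)

v_19(3/8) = 0 (numerator and denominator both coprime to 19), so x ∈ ℤ_19^×. Compute digits iteratively via a_i = x_i mod 19, x_{i+1} = (x_i − a_i)/19, with x_0 = x:
  x_0 = 3/8;  a_0 = 17;  x_1 = (x_0 − 17)/19 = -7/8
  x_1 = -7/8;  a_1 = 11;  x_2 = (x_1 − 11)/19 = -5/8
  x_2 = -5/8;  a_2 = 16;  x_3 = (x_2 − 16)/19 = -7/8
Digits: (17, 11, 16).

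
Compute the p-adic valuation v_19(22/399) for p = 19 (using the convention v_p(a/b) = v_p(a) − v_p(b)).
v_19(22/399) = -1

Factor powers of 19 from the numerator and denominator of the reduced fraction: 22 = 19^0 · 22 and 399 = 19^1 · 21. Apply v_p(a/b) = v_p(a) − v_p(b): v_19(22/399) = 0 − 1 = -1.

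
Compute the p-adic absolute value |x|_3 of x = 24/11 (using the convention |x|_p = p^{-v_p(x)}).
|24/11|_3 = 1/3

Step 1 — compute v_3(x) by factoring powers of 3 out of the numerator and denominator: v_3(24/11) = 1. Step 2 — apply |x|_p = p^{-v_p(x)} = 3^{-1} = 1/3.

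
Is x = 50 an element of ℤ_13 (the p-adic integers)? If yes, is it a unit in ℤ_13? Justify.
x ∈ ℤ_13^× (unit); v_13(x) = 0

ℤ_13 = {x ∈ ℚ_13 : v_13(x) ≥ 0} and ℤ_13^× = {x ∈ ℤ_13 : v_13(x) = 0}. Here v_13(50) = v_13(num) − v_13(den) = 0; compare against these criteria.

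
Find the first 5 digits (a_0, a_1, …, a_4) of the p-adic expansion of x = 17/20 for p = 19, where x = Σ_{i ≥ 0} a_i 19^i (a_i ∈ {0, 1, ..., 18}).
(a_0, …, a_4) = (17, 2, 16, 2, 16)

v_19(17/20) = 0 (numerator and denominator both coprime to 19), so x ∈ ℤ_19^×. Compute digits iteratively via a_i = x_i mod 19, x_{i+1} = (x_i − a_i)/19, with x_0 = x:
  x_0 = 17/20;  a_0 = 17;  x_1 = (x_0 − 17)/19 = -17/20
  x_1 = -17/20;  a_1 = 2;  x_2 = (x_1 − 2)/19 = -3/20
  x_2 = -3/20;  a_2 = 16;  x_3 = (x_2 − 16)/19 = -17/20
  x_3 = -17/20;  a_3 = 2;  x_4 = (x_3 − 2)/19 = -3/20
  x_4 = -3/20;  a_4 = 16;  x_5 = (x_4 − 16)/19 = -17/20
Digits: (17, 2, 16, 2, 16).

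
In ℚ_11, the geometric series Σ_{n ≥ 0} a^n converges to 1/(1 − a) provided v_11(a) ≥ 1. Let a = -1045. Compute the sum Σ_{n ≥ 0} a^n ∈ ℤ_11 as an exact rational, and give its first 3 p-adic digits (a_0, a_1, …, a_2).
Σ a^n = 1/(1 − a) = 1/1046;  first 3 digits = (1, 4, 7)

v_11(a) = 1 ≥ 1, so the series converges in ℤ_11 to 1/(1 − a) = 1/(1 − (-1045)) = 1/1046. Expand this rational in ℤ_11: compute digits iteratively via d_i = x_i mod 11, x_{i+1} = (x_i − d_i)/11. The first 3 digits are (1, 4, 7).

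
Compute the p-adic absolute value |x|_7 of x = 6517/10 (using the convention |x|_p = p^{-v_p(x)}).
|6517/10|_7 = 1/343

Step 1 — compute v_7(x) by factoring powers of 7 out of the numerator and denominator: v_7(6517/10) = 3. Step 2 — apply |x|_p = p^{-v_p(x)} = 7^{-3} = 1/343.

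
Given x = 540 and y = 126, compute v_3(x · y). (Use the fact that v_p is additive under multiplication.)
v_3(68040) = 5

v_p(x) = 3 (factor: 540 = 3^3 · 20); v_p(y) = 2 (factor: 126 = 3^2 · 14). Additivity: v_p(xy) = v_p(x) + v_p(y) = 3 + 2 = 5. (Direct check: xy = 68040 = 3^5 · (280).)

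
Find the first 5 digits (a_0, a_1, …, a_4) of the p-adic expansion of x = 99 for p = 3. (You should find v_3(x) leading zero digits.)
(a_0, …, a_4) = (0, 0, 2, 0, 1)

v_3(99) = 2, so a_0 = ... = a_1 = 0. Factor out: x = 3^2 · u with u = 11 a unit in ℤ_3. Expand u iteratively via a_{v+i} = u_i mod 3, u_{i+1} = (u_i − a_{v+i})/3:
  u_0 = 11;  a_2 = 2;  u_1 = (u_0 − 2)/3 = 3
  u_1 = 3;  a_3 = 0;  u_2 = (u_1 − 0)/3 = 1
  u_2 = 1;  a_4 = 1;  u_3 = (u_2 − 1)/3 = 0
Digits: (0, 0, 2, 0, 1).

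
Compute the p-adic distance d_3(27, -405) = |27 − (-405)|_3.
d_3(27, -405) = 1/27

Step 1 — x − y = 27 − (-405) = 432. Step 2 — v_3(432) = 3 (factor: 432 = (3^3 · 16); the sign does not affect v_p). Step 3 — |x − y|_3 = 3^{-3} = 1/27.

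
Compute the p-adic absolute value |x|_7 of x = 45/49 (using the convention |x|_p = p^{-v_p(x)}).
|45/49|_7 = 49

Step 1 — compute v_7(x) by factoring powers of 7 out of the numerator and denominator: v_7(45/49) = -2. Step 2 — apply |x|_p = p^{-v_p(x)} = 7^{2} = 49.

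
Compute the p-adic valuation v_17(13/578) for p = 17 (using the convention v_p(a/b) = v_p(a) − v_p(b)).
v_17(13/578) = -2

Factor powers of 17 from the numerator and denominator of the reduced fraction: 13 = 17^0 · 13 and 578 = 17^2 · 2. Apply v_p(a/b) = v_p(a) − v_p(b): v_17(13/578) = 0 − 2 = -2.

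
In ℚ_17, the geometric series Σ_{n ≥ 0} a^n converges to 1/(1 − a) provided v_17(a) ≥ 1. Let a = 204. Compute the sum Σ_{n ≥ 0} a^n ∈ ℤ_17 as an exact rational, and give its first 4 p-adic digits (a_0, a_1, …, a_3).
Σ a^n = 1/(1 − a) = -1/203;  first 4 digits = (1, 12, 8, 2)

v_17(a) = 1 ≥ 1, so the series converges in ℤ_17 to 1/(1 − a) = 1/(1 − 204) = -1/203. Expand this rational in ℤ_17: compute digits iteratively via d_i = x_i mod 17, x_{i+1} = (x_i − d_i)/17. The first 4 digits are (1, 12, 8, 2).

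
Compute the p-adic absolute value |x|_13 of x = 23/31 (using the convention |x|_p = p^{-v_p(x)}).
|23/31|_13 = 1

Step 1 — compute v_13(x) by factoring powers of 13 out of the numerator and denominator: v_13(23/31) = 0. Step 2 — apply |x|_p = p^{-v_p(x)} = 13^{0} = 1.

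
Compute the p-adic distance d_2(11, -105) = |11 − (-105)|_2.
d_2(11, -105) = 1/4

Step 1 — x − y = 11 − (-105) = 116. Step 2 — v_2(116) = 2 (factor: 116 = (2^2 · 29); the sign does not affect v_p). Step 3 — |x − y|_2 = 2^{-2} = 1/4.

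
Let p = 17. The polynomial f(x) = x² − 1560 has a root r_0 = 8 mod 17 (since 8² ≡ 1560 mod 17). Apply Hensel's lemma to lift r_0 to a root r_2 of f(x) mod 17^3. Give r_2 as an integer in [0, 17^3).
r_2 = 246 (mod 4913)

Hensel's recurrence: r_{i+1} = r_i − f(r_i)·(f′(r_i))^{-1} mod 17^{i+2}, with f′(x) = 2x. Iterate:
  r_0 = 8 (mod 17)
  r_1 = 246 (mod 289)
  r_2 = 246 (mod 4913)
Final: r_2 = 246, and one checks f(r_2) ≡ 0 mod 17^3.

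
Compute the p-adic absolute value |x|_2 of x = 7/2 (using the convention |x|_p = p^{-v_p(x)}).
|7/2|_2 = 2

Step 1 — compute v_2(x) by factoring powers of 2 out of the numerator and denominator: v_2(7/2) = -1. Step 2 — apply |x|_p = p^{-v_p(x)} = 2^{1} = 2.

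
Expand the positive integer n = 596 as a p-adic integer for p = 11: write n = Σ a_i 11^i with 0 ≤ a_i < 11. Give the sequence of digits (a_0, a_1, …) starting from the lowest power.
(a_0, a_1, …) = (2, 10, 4)

Repeated division by 11 gives the digits low-to-high: 596 = 2 + 10·11^1 + 4·11^2. Digit sequence: (2, 10, 4).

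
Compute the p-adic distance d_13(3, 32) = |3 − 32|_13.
d_13(3, 32) = 1

Step 1 — x − y = 3 − 32 = -29. Step 2 — v_13(-29) = 0 (factor: -29 = −(13^0 · 29); the sign does not affect v_p). Step 3 — |x − y|_13 = 13^{0} = 1.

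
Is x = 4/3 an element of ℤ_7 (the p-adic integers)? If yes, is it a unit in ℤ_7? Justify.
x ∈ ℤ_7^× (unit); v_7(x) = 0

ℤ_7 = {x ∈ ℚ_7 : v_7(x) ≥ 0} and ℤ_7^× = {x ∈ ℤ_7 : v_7(x) = 0}. Here v_7(4/3) = v_7(num) − v_7(den) = 0; compare against these criteria.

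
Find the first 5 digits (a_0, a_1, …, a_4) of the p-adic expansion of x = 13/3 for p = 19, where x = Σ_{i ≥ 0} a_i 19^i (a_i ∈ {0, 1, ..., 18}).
(a_0, …, a_4) = (17, 12, 12, 12, 12)

v_19(13/3) = 0 (numerator and denominator both coprime to 19), so x ∈ ℤ_19^×. Compute digits iteratively via a_i = x_i mod 19, x_{i+1} = (x_i − a_i)/19, with x_0 = x:
  x_0 = 13/3;  a_0 = 17;  x_1 = (x_0 − 17)/19 = -2/3
  x_1 = -2/3;  a_1 = 12;  x_2 = (x_1 − 12)/19 = -2/3
  x_2 = -2/3;  a_2 = 12;  x_3 = (x_2 − 12)/19 = -2/3
  x_3 = -2/3;  a_3 = 12;  x_4 = (x_3 − 12)/19 = -2/3
  x_4 = -2/3;  a_4 = 12;  x_5 = (x_4 − 12)/19 = -2/3
Digits: (17, 12, 12, 12, 12).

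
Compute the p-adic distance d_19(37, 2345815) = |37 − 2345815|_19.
d_19(37, 2345815) = 1/130321

Step 1 — x − y = 37 − 2345815 = -2345778. Step 2 — v_19(-2345778) = 4 (factor: -2345778 = −(19^4 · 18); the sign does not affect v_p). Step 3 — |x − y|_19 = 19^{-4} = 1/130321.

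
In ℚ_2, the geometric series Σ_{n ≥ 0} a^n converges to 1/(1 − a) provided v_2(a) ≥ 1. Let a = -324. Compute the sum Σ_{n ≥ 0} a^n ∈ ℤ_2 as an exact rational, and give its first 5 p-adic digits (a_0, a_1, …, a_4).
Σ a^n = 1/(1 − a) = 1/325;  first 5 digits = (1, 0, 1, 1, 0)

v_2(a) = 2 ≥ 1, so the series converges in ℤ_2 to 1/(1 − a) = 1/(1 − (-324)) = 1/325. Expand this rational in ℤ_2: compute digits iteratively via d_i = x_i mod 2, x_{i+1} = (x_i − d_i)/2. The first 5 digits are (1, 0, 1, 1, 0).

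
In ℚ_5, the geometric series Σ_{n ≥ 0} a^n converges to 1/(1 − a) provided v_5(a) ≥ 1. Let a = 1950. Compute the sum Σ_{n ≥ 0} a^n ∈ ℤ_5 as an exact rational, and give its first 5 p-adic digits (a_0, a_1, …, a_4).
Σ a^n = 1/(1 − a) = -1/1949;  first 5 digits = (1, 0, 3, 0, 2)

v_5(a) = 2 ≥ 1, so the series converges in ℤ_5 to 1/(1 − a) = 1/(1 − 1950) = -1/1949. Expand this rational in ℤ_5: compute digits iteratively via d_i = x_i mod 5, x_{i+1} = (x_i − d_i)/5. The first 5 digits are (1, 0, 3, 0, 2).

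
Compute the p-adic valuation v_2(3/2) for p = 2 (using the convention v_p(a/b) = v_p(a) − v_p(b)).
v_2(3/2) = -1

Factor powers of 2 from the numerator and denominator of the reduced fraction: 3 = 2^0 · 3 and 2 = 2^1 · 1. Apply v_p(a/b) = v_p(a) − v_p(b): v_2(3/2) = 0 − 1 = -1.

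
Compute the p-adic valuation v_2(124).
v_2(124) = 2

v_2(n) is the largest exponent k such that 2^k divides n. Factor out: 124 = 2^2 · 31. (Sign doesn't affect v_p.) So v_2(124) = 2.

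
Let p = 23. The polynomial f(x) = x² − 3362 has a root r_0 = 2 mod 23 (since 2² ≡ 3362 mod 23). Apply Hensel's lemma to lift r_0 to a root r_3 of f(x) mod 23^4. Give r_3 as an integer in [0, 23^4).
r_3 = 274070 (mod 279841)

Hensel's recurrence: r_{i+1} = r_i − f(r_i)·(f′(r_i))^{-1} mod 23^{i+2}, with f′(x) = 2x. Iterate:
  r_0 = 2 (mod 23)
  r_1 = 48 (mod 529)
  r_2 = 6396 (mod 12167)
  r_3 = 274070 (mod 279841)
Final: r_3 = 274070, and one checks f(r_3) ≡ 0 mod 23^4.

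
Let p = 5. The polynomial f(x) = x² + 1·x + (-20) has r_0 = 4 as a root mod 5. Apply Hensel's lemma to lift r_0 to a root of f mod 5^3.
r_2 = 4 (mod 125)

Hensel: r_{i+1} = r_i − f(r_i)·(f′(r_i))^{-1} mod 5^{i+2}, f′(x) = 2x + 1. Iterate:
  r_0 = 4 (mod 5)
  r_1 = 4 (mod 25)
  r_2 = 4 (mod 125)
Final: r = 4 satisfies f(r) ≡ 0 mod 5^3.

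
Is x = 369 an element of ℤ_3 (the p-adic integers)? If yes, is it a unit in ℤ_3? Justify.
x ∈ ℤ_3 but not a unit; v_3(x) = 2 > 0

ℤ_3 = {x ∈ ℚ_3 : v_3(x) ≥ 0} and ℤ_3^× = {x ∈ ℤ_3 : v_3(x) = 0}. Here v_3(369) = v_3(num) − v_3(den) = 2; compare against these criteria.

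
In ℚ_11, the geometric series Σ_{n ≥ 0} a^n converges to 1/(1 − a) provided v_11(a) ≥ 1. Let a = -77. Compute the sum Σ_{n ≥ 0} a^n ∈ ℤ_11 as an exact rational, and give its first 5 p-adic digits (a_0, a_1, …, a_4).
Σ a^n = 1/(1 − a) = 1/78;  first 5 digits = (1, 4, 4, 2, 5)

v_11(a) = 1 ≥ 1, so the series converges in ℤ_11 to 1/(1 − a) = 1/(1 − (-77)) = 1/78. Expand this rational in ℤ_11: compute digits iteratively via d_i = x_i mod 11, x_{i+1} = (x_i − d_i)/11. The first 5 digits are (1, 4, 4, 2, 5).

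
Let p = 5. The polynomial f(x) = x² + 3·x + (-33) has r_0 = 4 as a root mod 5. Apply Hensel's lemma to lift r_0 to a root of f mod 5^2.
r_1 = 9 (mod 25)

Hensel: r_{i+1} = r_i − f(r_i)·(f′(r_i))^{-1} mod 5^{i+2}, f′(x) = 2x + 3. Iterate:
  r_0 = 4 (mod 5)
  r_1 = 9 (mod 25)
Final: r = 9 satisfies f(r) ≡ 0 mod 5^2.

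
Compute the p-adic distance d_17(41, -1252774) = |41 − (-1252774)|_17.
d_17(41, -1252774) = 1/83521

Step 1 — x − y = 41 − (-1252774) = 1252815. Step 2 — v_17(1252815) = 4 (factor: 1252815 = (17^4 · 15); the sign does not affect v_p). Step 3 — |x − y|_17 = 17^{-4} = 1/83521.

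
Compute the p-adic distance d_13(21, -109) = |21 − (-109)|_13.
d_13(21, -109) = 1/13

Step 1 — x − y = 21 − (-109) = 130. Step 2 — v_13(130) = 1 (factor: 130 = (13^1 · 10); the sign does not affect v_p). Step 3 — |x − y|_13 = 13^{-1} = 1/13.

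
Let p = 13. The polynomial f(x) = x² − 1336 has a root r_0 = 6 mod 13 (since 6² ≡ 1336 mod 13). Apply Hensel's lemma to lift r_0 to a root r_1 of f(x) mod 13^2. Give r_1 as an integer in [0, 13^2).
r_1 = 58 (mod 169)

Hensel's recurrence: r_{i+1} = r_i − f(r_i)·(f′(r_i))^{-1} mod 13^{i+2}, with f′(x) = 2x. Iterate:
  r_0 = 6 (mod 13)
  r_1 = 58 (mod 169)
Final: r_1 = 58, and one checks f(r_1) ≡ 0 mod 13^2.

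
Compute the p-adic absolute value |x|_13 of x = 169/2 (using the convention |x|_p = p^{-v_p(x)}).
|169/2|_13 = 1/169

Step 1 — compute v_13(x) by factoring powers of 13 out of the numerator and denominator: v_13(169/2) = 2. Step 2 — apply |x|_p = p^{-v_p(x)} = 13^{-2} = 1/169.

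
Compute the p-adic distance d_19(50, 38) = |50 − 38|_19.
d_19(50, 38) = 1

Step 1 — x − y = 50 − 38 = 12. Step 2 — v_19(12) = 0 (factor: 12 = (19^0 · 12); the sign does not affect v_p). Step 3 — |x − y|_19 = 19^{0} = 1.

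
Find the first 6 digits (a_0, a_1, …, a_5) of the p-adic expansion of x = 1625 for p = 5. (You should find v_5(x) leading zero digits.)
(a_0, …, a_5) = (0, 0, 0, 3, 2, 0)

v_5(1625) = 3, so a_0 = ... = a_2 = 0. Factor out: x = 5^3 · u with u = 13 a unit in ℤ_5. Expand u iteratively via a_{v+i} = u_i mod 5, u_{i+1} = (u_i − a_{v+i})/5:
  u_0 = 13;  a_3 = 3;  u_1 = (u_0 − 3)/5 = 2
  u_1 = 2;  a_4 = 2;  u_2 = (u_1 − 2)/5 = 0
  u_2 = 0;  a_5 = 0;  u_3 = (u_2 − 0)/5 = 0
Digits: (0, 0, 0, 3, 2, 0).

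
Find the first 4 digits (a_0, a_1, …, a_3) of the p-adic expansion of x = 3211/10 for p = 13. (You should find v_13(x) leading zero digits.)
(a_0, …, a_3) = (0, 0, 11, 11)

v_13(3211/10) = 2, so a_0 = ... = a_1 = 0. Factor out: x = 13^2 · u with u = 19/10 a unit in ℤ_13. Expand u iteratively via a_{v+i} = u_i mod 13, u_{i+1} = (u_i − a_{v+i})/13:
  u_0 = 19/10;  a_2 = 11;  u_1 = (u_0 − 11)/13 = -7/10
  u_1 = -7/10;  a_3 = 11;  u_2 = (u_1 − 11)/13 = -9/10
Digits: (0, 0, 11, 11).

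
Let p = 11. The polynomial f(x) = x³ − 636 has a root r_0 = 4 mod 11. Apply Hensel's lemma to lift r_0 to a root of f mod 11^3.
r_2 = 1115 (mod 1331)

Hensel: r_{i+1} = r_i − f(r_i)/f′(r_i) mod 11^{i+2}, where f′(x) = 3x². Iterate:
  r_0 = 4 (mod 11)
  r_1 = 26 (mod 121)
  r_2 = 1115 (mod 1331)
Final: r = 1115 with f(r) ≡ 0 mod 11^3.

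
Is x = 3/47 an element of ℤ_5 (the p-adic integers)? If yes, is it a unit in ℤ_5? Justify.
x ∈ ℤ_5^× (unit); v_5(x) = 0

ℤ_5 = {x ∈ ℚ_5 : v_5(x) ≥ 0} and ℤ_5^× = {x ∈ ℤ_5 : v_5(x) = 0}. Here v_5(3/47) = v_5(num) − v_5(den) = 0; compare against these criteria.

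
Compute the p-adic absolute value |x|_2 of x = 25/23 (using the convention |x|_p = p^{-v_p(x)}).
|25/23|_2 = 1

Step 1 — compute v_2(x) by factoring powers of 2 out of the numerator and denominator: v_2(25/23) = 0. Step 2 — apply |x|_p = p^{-v_p(x)} = 2^{0} = 1.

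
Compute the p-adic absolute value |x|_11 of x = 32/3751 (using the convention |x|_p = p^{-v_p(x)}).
|32/3751|_11 = 121

Step 1 — compute v_11(x) by factoring powers of 11 out of the numerator and denominator: v_11(32/3751) = -2. Step 2 — apply |x|_p = p^{-v_p(x)} = 11^{2} = 121.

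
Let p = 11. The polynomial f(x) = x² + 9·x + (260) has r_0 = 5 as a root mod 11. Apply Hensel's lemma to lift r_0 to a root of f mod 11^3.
r_2 = 962 (mod 1331)

Hensel: r_{i+1} = r_i − f(r_i)·(f′(r_i))^{-1} mod 11^{i+2}, f′(x) = 2x + 9. Iterate:
  r_0 = 5 (mod 11)
  r_1 = 115 (mod 121)
  r_2 = 962 (mod 1331)
Final: r = 962 satisfies f(r) ≡ 0 mod 11^3.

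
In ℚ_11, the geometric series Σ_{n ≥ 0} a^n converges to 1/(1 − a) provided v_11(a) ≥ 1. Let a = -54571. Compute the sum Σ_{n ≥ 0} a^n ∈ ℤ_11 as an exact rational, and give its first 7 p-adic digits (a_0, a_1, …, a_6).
Σ a^n = 1/(1 − a) = 1/54572;  first 7 digits = (1, 0, 0, 3, 7, 10, 8)

v_11(a) = 3 ≥ 1, so the series converges in ℤ_11 to 1/(1 − a) = 1/(1 − (-54571)) = 1/54572. Expand this rational in ℤ_11: compute digits iteratively via d_i = x_i mod 11, x_{i+1} = (x_i − d_i)/11. The first 7 digits are (1, 0, 0, 3, 7, 10, 8).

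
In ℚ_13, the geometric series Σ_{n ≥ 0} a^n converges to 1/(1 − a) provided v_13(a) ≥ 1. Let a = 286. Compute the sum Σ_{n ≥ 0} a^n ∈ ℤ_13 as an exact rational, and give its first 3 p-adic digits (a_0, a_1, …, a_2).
Σ a^n = 1/(1 − a) = -1/285;  first 3 digits = (1, 9, 4)

v_13(a) = 1 ≥ 1, so the series converges in ℤ_13 to 1/(1 − a) = 1/(1 − 286) = -1/285. Expand this rational in ℤ_13: compute digits iteratively via d_i = x_i mod 13, x_{i+1} = (x_i − d_i)/13. The first 3 digits are (1, 9, 4).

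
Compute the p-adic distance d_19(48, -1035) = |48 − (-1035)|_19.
d_19(48, -1035) = 1/361

Step 1 — x − y = 48 − (-1035) = 1083. Step 2 — v_19(1083) = 2 (factor: 1083 = (19^2 · 3); the sign does not affect v_p). Step 3 — |x − y|_19 = 19^{-2} = 1/361.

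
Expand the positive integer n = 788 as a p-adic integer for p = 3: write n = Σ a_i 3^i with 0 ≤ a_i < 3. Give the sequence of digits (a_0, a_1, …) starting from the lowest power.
(a_0, a_1, …) = (2, 1, 0, 2, 0, 0, 1)

Repeated division by 3 gives the digits low-to-high: 788 = 2 + 1·3^1 + 2·3^3 + 1·3^6. Digit sequence: (2, 1, 0, 2, 0, 0, 1).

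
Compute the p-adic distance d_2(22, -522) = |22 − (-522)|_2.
d_2(22, -522) = 1/32

Step 1 — x − y = 22 − (-522) = 544. Step 2 — v_2(544) = 5 (factor: 544 = (2^5 · 17); the sign does not affect v_p). Step 3 — |x − y|_2 = 2^{-5} = 1/32.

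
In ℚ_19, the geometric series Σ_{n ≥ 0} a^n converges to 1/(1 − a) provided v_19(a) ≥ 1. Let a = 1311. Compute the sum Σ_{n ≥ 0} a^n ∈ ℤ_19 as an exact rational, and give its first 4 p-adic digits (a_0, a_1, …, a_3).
Σ a^n = 1/(1 − a) = -1/1310;  first 4 digits = (1, 12, 14, 2)

v_19(a) = 1 ≥ 1, so the series converges in ℤ_19 to 1/(1 − a) = 1/(1 − 1311) = -1/1310. Expand this rational in ℤ_19: compute digits iteratively via d_i = x_i mod 19, x_{i+1} = (x_i − d_i)/19. The first 4 digits are (1, 12, 14, 2).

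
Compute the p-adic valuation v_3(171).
v_3(171) = 2

v_3(n) is the largest exponent k such that 3^k divides n. Factor out: 171 = 3^2 · 19. (Sign doesn't affect v_p.) So v_3(171) = 2.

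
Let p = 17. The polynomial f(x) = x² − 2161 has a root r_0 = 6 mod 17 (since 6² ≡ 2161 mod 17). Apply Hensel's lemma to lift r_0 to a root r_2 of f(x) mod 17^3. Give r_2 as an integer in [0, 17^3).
r_2 = 4783 (mod 4913)

Hensel's recurrence: r_{i+1} = r_i − f(r_i)·(f′(r_i))^{-1} mod 17^{i+2}, with f′(x) = 2x. Iterate:
  r_0 = 6 (mod 17)
  r_1 = 159 (mod 289)
  r_2 = 4783 (mod 4913)
Final: r_2 = 4783, and one checks f(r_2) ≡ 0 mod 17^3.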